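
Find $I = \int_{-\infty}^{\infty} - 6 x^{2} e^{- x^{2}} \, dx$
$- 3 \sqrt{\pi}$

Consider the simpler parametrised integral
$$J(a) = \int_{-\infty}^{\infty} - 6 e^{- a x^{2}} \, dx = - \frac{6 \sqrt{\pi}}{\sqrt{a}}.$$

Differentiating under the integral sign brings down a factor of $(-x^2)$:
$$\frac{dJ}{da} = \int_{-\infty}^{\infty} 6 x^{2} e^{- a x^{2}} \, dx = \frac{3 \sqrt{\pi}}{a^{\frac{3}{2}}}.$$

The integral on the left is $-I$, so $I = - \frac{3 \sqrt{\pi}}{a^{\frac{3}{2}}}$.

Setting $a = 1$:
$$I = - 3 \sqrt{\pi}.$$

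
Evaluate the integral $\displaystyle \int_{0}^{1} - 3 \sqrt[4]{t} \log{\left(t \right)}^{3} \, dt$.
$\frac{4608}{625}$

Start from the elementary integral
$$J(a) = \int_{0}^{1} - 3 t^{a} \, dt = - \frac{3}{a + 1}.$$

Differentiating under the integral sign brings down a factor of $\ln t$:
$$\frac{dJ}{da} = \int_{0}^{1} - 3 t^{a} \log{\left(t \right)} \, dt = \frac{3}{\left(a + 1\right)^{2}}.$$

Repeating $3$ times in total — each differentiation brings down another $\ln t$ — gives
$$\frac{d^{3}J}{da^{3}} = \int_{0}^{1} - 3 t^{a} \log{\left(t \right)}^{3} \, dt = \frac{18}{\left(a + 1\right)^{4}},$$
and the integrand here is exactly the target integrand, so $I = \frac{18}{\left(a + 1\right)^{4}}$.

Setting $a = \frac{1}{4}$:
$$I = \frac{4608}{625}.$$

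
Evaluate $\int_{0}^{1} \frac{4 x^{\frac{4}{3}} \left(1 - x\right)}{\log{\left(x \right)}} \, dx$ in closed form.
$\log{\left(\frac{2401}{10000} \right)}$

Consider the one-parameter family: let $I(a) = \int_{0}^{1} \frac{4 \left(- x^{\frac{7}{3}} + x^{a}\right)}{\log{\left(x \right)}} \, dx$.

Since $\dfrac{\partial}{\partial a}\,x^{a} = x^{a} \ln x$, the $\ln x$ in the denominator cancels and
$$\frac{dI}{da} = \int_{0}^{1} 4 x^{a} \, dx = 4 \left[\frac{x^{a+1}}{a+1}\right]_0^1 = \frac{4}{a + 1}.$$

Integrating with respect to $a$ gives $I(a) = \log{\left(\frac{81 \left(a + 1\right)^{4}}{10000} \right)} + C$.

At $a = \frac{7}{3}$ the integrand is identically $0$, so $I(\frac{7}{3}) = 0$. The closed form gives $0$, hence $C = 0$.

Setting $a = \frac{4}{3}$:
$$I = \log{\left(\frac{2401}{10000} \right)}.$$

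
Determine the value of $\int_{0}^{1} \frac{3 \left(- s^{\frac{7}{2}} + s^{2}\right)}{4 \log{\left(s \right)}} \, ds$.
$- \frac{3 \log{\left(3 \right)}}{4} + \frac{3 \log{\left(2 \right)}}{4}$

Introduce a parameter $a$ in the exponent: let $I(a) = \int_{0}^{1} \frac{3 \left(- s^{\frac{7}{2}} + s^{a}\right)}{4 \log{\left(s \right)}} \, ds$.

Since $\dfrac{\partial}{\partial a}\,s^{a} = s^{a} \ln s$, the $\ln s$ in the denominator cancels and
$$\frac{dI}{da} = \int_{0}^{1} \frac{3}{4} s^{a} \, ds = \frac{3}{4} \left[\frac{s^{a+1}}{a+1}\right]_0^1 = \frac{3}{4 \left(a + 1\right)}.$$

Integrating with respect to $a$ gives $I(a) = \log{\left(\frac{2^{\frac{3}{4}} \sqrt{3} \left(a + 1\right)^{\frac{3}{4}}}{9} \right)} + C$.

At $a = \frac{7}{2}$ the integrand is identically $0$, so $I(\frac{7}{2}) = 0$. The closed form gives $0$, hence $C = 0$.

Setting $a = 2$:
$$I = - \frac{3 \log{\left(3 \right)}}{4} + \frac{3 \log{\left(2 \right)}}{4}.$$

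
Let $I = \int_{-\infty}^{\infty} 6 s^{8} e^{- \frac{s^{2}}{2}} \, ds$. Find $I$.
$630 \sqrt{2} \sqrt{\pi}$

Start from the elementary integral
$$J(a) = \int_{-\infty}^{\infty} 6 e^{- a s^{2}} \, ds = \frac{6 \sqrt{\pi}}{\sqrt{a}}.$$

Differentiating under the integral sign brings down a factor of $(-s^2)$:
$$\frac{dJ}{da} = \int_{-\infty}^{\infty} - 6 s^{2} e^{- a s^{2}} \, ds = - \frac{3 \sqrt{\pi}}{a^{\frac{3}{2}}}.$$

Repeating $4$ times in total — each differentiation brings down another $(-s^2)$ — gives
$$\frac{d^{4}J}{da^{4}} = \int_{-\infty}^{\infty} 6 s^{8} e^{- a s^{2}} \, ds = \frac{315 \sqrt{\pi}}{8 a^{\frac{9}{2}}},$$
and the integrand here is exactly the target integrand, so $I = \frac{315 \sqrt{\pi}}{8 a^{\frac{9}{2}}}$.

Setting $a = \frac{1}{2}$:
$$I = 630 \sqrt{2} \sqrt{\pi}.$$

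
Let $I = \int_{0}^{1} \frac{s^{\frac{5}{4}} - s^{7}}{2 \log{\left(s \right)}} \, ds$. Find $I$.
$- \frac{5 \log{\left(2 \right)}}{2} + \log{\left(3 \right)}$

Replace the exponent $\frac{5}{4}$ by a parameter $a$: let $I(a) = \int_{0}^{1} \frac{- s^{7} + s^{a}}{2 \log{\left(s \right)}} \, ds$.

Since $\dfrac{\partial}{\partial a}\,s^{a} = s^{a} \ln s$, the $\ln s$ in the denominator cancels and
$$\frac{dI}{da} = \int_{0}^{1} \frac{1}{2} s^{a} \, ds = \frac{1}{2} \left[\frac{s^{a+1}}{a+1}\right]_0^1 = \frac{1}{2 \left(a + 1\right)}.$$

Integrating with respect to $a$ gives $I(a) = \frac{\log{\left(a + 1 \right)}}{2} - \frac{3 \log{\left(2 \right)}}{2} + C$.

At $a = 7$ the integrand is identically $0$, so $I(7) = 0$. The closed form gives $0$, hence $C = 0$.

Setting $a = \frac{5}{4}$:
$$I = - \frac{5 \log{\left(2 \right)}}{2} + \log{\left(3 \right)}.$$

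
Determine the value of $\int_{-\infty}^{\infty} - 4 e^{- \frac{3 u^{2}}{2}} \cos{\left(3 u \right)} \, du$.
$- \frac{4 \sqrt{6} \sqrt{\pi}}{3 e^{\frac{3}{2}}}$

Treat the cosine frequency as a parameter and define $I(b) = \int_{-\infty}^{\infty} - 4 e^{- \frac{3 u^{2}}{2}} \cos{\left(b u \right)} \, du$.

Differentiating under the integral sign,
$$I'(b) = \int_{-\infty}^{\infty} 4 u e^{- \frac{3 u^{2}}{2}} \sin{\left(b u \right)} \, du.$$

Integrate $\int_{-\infty}^{\infty} u \sin(b u)\, e^{- \frac{3 u^{2}}{2}}\, du$ by parts with $w = \sin(b u)$ and $dv = u\, e^{- \frac{3 u^{2}}{2}}\, du$, giving $v = - \frac{e^{- \frac{3 u^{2}}{2}}}{3}$. The boundary term vanishes and
$$\int_{-\infty}^{\infty} u \sin(b u)\, e^{- \frac{3 u^{2}}{2}}\, du = \frac{b}{3} \int_{-\infty}^{\infty} \cos(b u)\, e^{- \frac{3 u^{2}}{2}}\, du,$$
so $I'(b) = - \frac{b}{3}\, I(b)$.

This is a separable first-order ODE; solving with the initial condition $I(0) = \int_{-\infty}^{\infty} - 4 e^{- \frac{3 u^{2}}{2}}\,du = - \frac{4 \sqrt{6} \sqrt{\pi}}{3}$ gives
$$I(b) = - \frac{4 \sqrt{6} \sqrt{\pi} e^{- \frac{b^{2}}{6}}}{3}.$$

Setting $b = 3$:
$$I = - \frac{4 \sqrt{6} \sqrt{\pi}}{3 e^{\frac{3}{2}}}.$$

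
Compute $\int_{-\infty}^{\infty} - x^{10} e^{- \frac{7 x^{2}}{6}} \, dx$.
$- \frac{32805 \sqrt{42} \sqrt{\pi}}{16807}$

Consider the simpler parametrised integral
$$J(a) = \int_{-\infty}^{\infty} - e^{- a x^{2}} \, dx = - \frac{\sqrt{\pi}}{\sqrt{a}}.$$

Differentiating under the integral sign brings down a factor of $(-x^2)$:
$$\frac{dJ}{da} = \int_{-\infty}^{\infty} x^{2} e^{- a x^{2}} \, dx = \frac{\sqrt{\pi}}{2 a^{\frac{3}{2}}}.$$

Repeating $5$ times in total — each differentiation brings down another $(-x^2)$ — gives
$$\frac{d^{5}J}{da^{5}} = \int_{-\infty}^{\infty} x^{10} e^{- a x^{2}} \, dx = \frac{945 \sqrt{\pi}}{32 a^{\frac{11}{2}}},$$
and the integrand here is $(-1)^{5}$ times the target integrand, so $I = (-1)^{5}\,\frac{d^{5}J}{da^{5}} = - \frac{945 \sqrt{\pi}}{32 a^{\frac{11}{2}}}$.

Setting $a = \frac{7}{6}$:
$$I = - \frac{32805 \sqrt{42} \sqrt{\pi}}{16807}.$$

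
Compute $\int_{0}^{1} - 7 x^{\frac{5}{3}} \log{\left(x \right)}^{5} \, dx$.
$\frac{76545}{32768}$

Start from the elementary integral
$$J(a) = \int_{0}^{1} - 7 x^{a} \, dx = - \frac{7}{a + 1}.$$

Differentiating under the integral sign brings down a factor of $\ln x$:
$$\frac{dJ}{da} = \int_{0}^{1} - 7 x^{a} \log{\left(x \right)} \, dx = \frac{7}{\left(a + 1\right)^{2}}.$$

Repeating $5$ times in total — each differentiation brings down another $\ln x$ — gives
$$\frac{d^{5}J}{da^{5}} = \int_{0}^{1} - 7 x^{a} \log{\left(x \right)}^{5} \, dx = \frac{840}{\left(a + 1\right)^{6}},$$
and the integrand here is exactly the target integrand, so $I = \frac{840}{\left(a + 1\right)^{6}}$.

Setting $a = \frac{5}{3}$:
$$I = \frac{76545}{32768}.$$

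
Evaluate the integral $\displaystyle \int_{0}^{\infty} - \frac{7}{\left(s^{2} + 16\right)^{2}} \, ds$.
$- \frac{7 \pi}{256}$

Start from the standard arctangent integral
$$J(a) = \int_{0}^{\infty} - \frac{7}{a^{2} + s^{2}} \, ds = - \frac{7 \pi}{2 a}.$$

Differentiating under the integral sign with respect to $a$,
$$\frac{dJ}{da} = \int_{0}^{\infty} \frac{14 a}{\left(a^{2} + s^{2}\right)^{2}} \, ds = \frac{7 \pi}{2 a^{2}},$$
so $\int_{0}^{\infty} - \frac{7}{\left(a^{2} + s^{2}\right)^{2}} \, ds = - \frac{7 \pi}{4 a^{3}}$.

Setting $a = 4$:
$$I = - \frac{7 \pi}{256}.$$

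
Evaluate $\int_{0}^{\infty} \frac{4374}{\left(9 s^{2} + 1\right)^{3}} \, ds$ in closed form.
$\frac{2187 \pi}{8}$

Begin with the known result
$$J(a) = \int_{0}^{\infty} \frac{6}{a^{2} + s^{2}} \, ds = \frac{3 \pi}{a}.$$

Differentiating under the integral sign with respect to $a$,
$$\frac{dJ}{da} = \int_{0}^{\infty} - \frac{12 a}{\left(a^{2} + s^{2}\right)^{2}} \, ds = - \frac{3 \pi}{a^{2}},$$
so $\int_{0}^{\infty} \frac{6}{\left(a^{2} + s^{2}\right)^{2}} \, ds = \frac{3 \pi}{2 a^{3}}$.

Repeating — each differentiation of $1/(s^2+a^2)^j$ produces $-2ja/(s^2+a^2)^{j+1}$ — and dividing through by $-2ja$ at each step yields, after $2$ differentiations in total,
$$\int_{0}^{\infty} \frac{6}{\left(a^{2} + s^{2}\right)^{3}} \, ds = \frac{9 \pi}{8 a^{5}}.$$

Setting $a = \frac{1}{3}$:
$$I = \frac{2187 \pi}{8}.$$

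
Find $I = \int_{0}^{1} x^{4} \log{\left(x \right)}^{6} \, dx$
$\frac{144}{15625}$

Consider the simpler parametrised integral
$$J(a) = \int_{0}^{1} x^{a} \, dx = \frac{1}{a + 1}.$$

Differentiating under the integral sign brings down a factor of $\ln x$:
$$\frac{dJ}{da} = \int_{0}^{1} x^{a} \log{\left(x \right)} \, dx = - \frac{1}{\left(a + 1\right)^{2}}.$$

Repeating $6$ times in total — each differentiation brings down another $\ln x$ — gives
$$\frac{d^{6}J}{da^{6}} = \int_{0}^{1} x^{a} \log{\left(x \right)}^{6} \, dx = \frac{720}{\left(a + 1\right)^{7}},$$
and the integrand here is exactly the target integrand, so $I = \frac{720}{\left(a + 1\right)^{7}}$.

Setting $a = 4$:
$$I = \frac{144}{15625}.$$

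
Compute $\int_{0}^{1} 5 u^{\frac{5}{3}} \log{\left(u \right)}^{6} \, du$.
$\frac{492075}{131072}$

Start from the elementary integral
$$J(a) = \int_{0}^{1} 5 u^{a} \, du = \frac{5}{a + 1}.$$

Differentiating under the integral sign brings down a factor of $\ln u$:
$$\frac{dJ}{da} = \int_{0}^{1} 5 u^{a} \log{\left(u \right)} \, du = - \frac{5}{\left(a + 1\right)^{2}}.$$

Repeating $6$ times in total — each differentiation brings down another $\ln u$ — gives
$$\frac{d^{6}J}{da^{6}} = \int_{0}^{1} 5 u^{a} \log{\left(u \right)}^{6} \, du = \frac{3600}{\left(a + 1\right)^{7}},$$
and the integrand here is exactly the target integrand, so $I = \frac{3600}{\left(a + 1\right)^{7}}$.

Setting $a = \frac{5}{3}$:
$$I = \frac{492075}{131072}.$$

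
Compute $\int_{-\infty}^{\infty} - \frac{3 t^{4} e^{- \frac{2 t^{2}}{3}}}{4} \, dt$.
$- \frac{81 \sqrt{6} \sqrt{\pi}}{128}$

Consider the simpler parametrised integral
$$J(a) = \int_{-\infty}^{\infty} - \frac{3 e^{- a t^{2}}}{4} \, dt = - \frac{3 \sqrt{\pi}}{4 \sqrt{a}}.$$

Differentiating under the integral sign brings down a factor of $(-t^2)$:
$$\frac{dJ}{da} = \int_{-\infty}^{\infty} \frac{3 t^{2} e^{- a t^{2}}}{4} \, dt = \frac{3 \sqrt{\pi}}{8 a^{\frac{3}{2}}}.$$

Repeating twice in total — each differentiation brings down another $(-t^2)$ — gives
$$\frac{d^{2}J}{da^{2}} = \int_{-\infty}^{\infty} - \frac{3 t^{4} e^{- a t^{2}}}{4} \, dt = - \frac{9 \sqrt{\pi}}{16 a^{\frac{5}{2}}},$$
and the integrand here is exactly the target integrand, so $I = - \frac{9 \sqrt{\pi}}{16 a^{\frac{5}{2}}}$.

Setting $a = \frac{2}{3}$:
$$I = - \frac{81 \sqrt{6} \sqrt{\pi}}{128}.$$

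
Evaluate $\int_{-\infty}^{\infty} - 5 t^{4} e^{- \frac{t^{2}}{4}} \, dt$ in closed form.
$- 120 \sqrt{\pi}$

Consider the simpler parametrised integral
$$J(a) = \int_{-\infty}^{\infty} - 5 e^{- a t^{2}} \, dt = - \frac{5 \sqrt{\pi}}{\sqrt{a}}.$$

Differentiating under the integral sign brings down a factor of $(-t^2)$:
$$\frac{dJ}{da} = \int_{-\infty}^{\infty} 5 t^{2} e^{- a t^{2}} \, dt = \frac{5 \sqrt{\pi}}{2 a^{\frac{3}{2}}}.$$

Repeating twice in total — each differentiation brings down another $(-t^2)$ — gives
$$\frac{d^{2}J}{da^{2}} = \int_{-\infty}^{\infty} - 5 t^{4} e^{- a t^{2}} \, dt = - \frac{15 \sqrt{\pi}}{4 a^{\frac{5}{2}}},$$
and the integrand here is exactly the target integrand, so $I = - \frac{15 \sqrt{\pi}}{4 a^{\frac{5}{2}}}$.

Setting $a = \frac{1}{4}$:
$$I = - 120 \sqrt{\pi}.$$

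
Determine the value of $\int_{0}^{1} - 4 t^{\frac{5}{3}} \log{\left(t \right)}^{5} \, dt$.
$\frac{10935}{8192}$

Start from the elementary integral
$$J(a) = \int_{0}^{1} - 4 t^{a} \, dt = - \frac{4}{a + 1}.$$

Differentiating under the integral sign brings down a factor of $\ln t$:
$$\frac{dJ}{da} = \int_{0}^{1} - 4 t^{a} \log{\left(t \right)} \, dt = \frac{4}{\left(a + 1\right)^{2}}.$$

Repeating $5$ times in total — each differentiation brings down another $\ln t$ — gives
$$\frac{d^{5}J}{da^{5}} = \int_{0}^{1} - 4 t^{a} \log{\left(t \right)}^{5} \, dt = \frac{480}{\left(a + 1\right)^{6}},$$
and the integrand here is exactly the target integrand, so $I = \frac{480}{\left(a + 1\right)^{6}}$.

Setting $a = \frac{5}{3}$:
$$I = \frac{10935}{8192}.$$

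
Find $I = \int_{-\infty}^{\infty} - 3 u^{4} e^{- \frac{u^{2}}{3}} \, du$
$- \frac{81 \sqrt{3} \sqrt{\pi}}{4}$

Begin with the known integral
$$J(a) = \int_{-\infty}^{\infty} - 3 e^{- a u^{2}} \, du = - \frac{3 \sqrt{\pi}}{\sqrt{a}}.$$

Differentiating under the integral sign brings down a factor of $(-u^2)$:
$$\frac{dJ}{da} = \int_{-\infty}^{\infty} 3 u^{2} e^{- a u^{2}} \, du = \frac{3 \sqrt{\pi}}{2 a^{\frac{3}{2}}}.$$

Repeating twice in total — each differentiation brings down another $(-u^2)$ — gives
$$\frac{d^{2}J}{da^{2}} = \int_{-\infty}^{\infty} - 3 u^{4} e^{- a u^{2}} \, du = - \frac{9 \sqrt{\pi}}{4 a^{\frac{5}{2}}},$$
and the integrand here is exactly the target integrand, so $I = - \frac{9 \sqrt{\pi}}{4 a^{\frac{5}{2}}}$.

Setting $a = \frac{1}{3}$:
$$I = - \frac{81 \sqrt{3} \sqrt{\pi}}{4}.$$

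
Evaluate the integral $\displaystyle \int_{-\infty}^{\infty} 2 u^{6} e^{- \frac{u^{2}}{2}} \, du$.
$30 \sqrt{2} \sqrt{\pi}$

Begin with the known integral
$$J(a) = \int_{-\infty}^{\infty} 2 e^{- a u^{2}} \, du = \frac{2 \sqrt{\pi}}{\sqrt{a}}.$$

Differentiating under the integral sign brings down a factor of $(-u^2)$:
$$\frac{dJ}{da} = \int_{-\infty}^{\infty} - 2 u^{2} e^{- a u^{2}} \, du = - \frac{\sqrt{\pi}}{a^{\frac{3}{2}}}.$$

Repeating $3$ times in total — each differentiation brings down another $(-u^2)$ — gives
$$\frac{d^{3}J}{da^{3}} = \int_{-\infty}^{\infty} - 2 u^{6} e^{- a u^{2}} \, du = - \frac{15 \sqrt{\pi}}{4 a^{\frac{7}{2}}},$$
and the integrand here is $(-1)^{3}$ times the target integrand, so $I = (-1)^{3}\,\frac{d^{3}J}{da^{3}} = \frac{15 \sqrt{\pi}}{4 a^{\frac{7}{2}}}$.

Setting $a = \frac{1}{2}$:
$$I = 30 \sqrt{2} \sqrt{\pi}.$$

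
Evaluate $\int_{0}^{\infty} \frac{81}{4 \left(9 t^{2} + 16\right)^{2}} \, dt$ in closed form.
$\frac{27 \pi}{1024}$

Recall the elementary integral
$$J(a) = \int_{0}^{\infty} \frac{1}{4 \left(a^{2} + t^{2}\right)} \, dt = \frac{\pi}{8 a}.$$

Differentiating under the integral sign with respect to $a$,
$$\frac{dJ}{da} = \int_{0}^{\infty} - \frac{a}{2 \left(a^{2} + t^{2}\right)^{2}} \, dt = - \frac{\pi}{8 a^{2}},$$
so $\int_{0}^{\infty} \frac{1}{4 \left(a^{2} + t^{2}\right)^{2}} \, dt = \frac{\pi}{16 a^{3}}$.

Setting $a = \frac{4}{3}$:
$$I = \frac{27 \pi}{1024}.$$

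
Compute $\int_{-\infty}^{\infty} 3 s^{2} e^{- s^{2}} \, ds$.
$\frac{3 \sqrt{\pi}}{2}$

Consider the simpler parametrised integral
$$J(a) = \int_{-\infty}^{\infty} 3 e^{- a s^{2}} \, ds = \frac{3 \sqrt{\pi}}{\sqrt{a}}.$$

Differentiating under the integral sign brings down a factor of $(-s^2)$:
$$\frac{dJ}{da} = \int_{-\infty}^{\infty} - 3 s^{2} e^{- a s^{2}} \, ds = - \frac{3 \sqrt{\pi}}{2 a^{\frac{3}{2}}}.$$

The integral on the left is $-I$, so $I = \frac{3 \sqrt{\pi}}{2 a^{\frac{3}{2}}}$.

Setting $a = 1$:
$$I = \frac{3 \sqrt{\pi}}{2}.$$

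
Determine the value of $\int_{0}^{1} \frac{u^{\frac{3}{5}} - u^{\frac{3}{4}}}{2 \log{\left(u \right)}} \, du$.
$- \frac{\log{\left(70 \right)}}{2} + 3 \log{\left(2 \right)}$

Replace the exponent $\frac{3}{4}$ by a parameter $a$: let $I(a) = \int_{0}^{1} \frac{u^{\frac{3}{5}} - u^{a}}{2 \log{\left(u \right)}} \, du$.

Since $\dfrac{\partial}{\partial a}\,u^{a} = u^{a} \ln u$, the $\ln u$ in the denominator cancels and
$$\frac{dI}{da} = \int_{0}^{1} - \frac{1}{2} u^{a} \, du = - \frac{1}{2} \left[\frac{u^{a+1}}{a+1}\right]_0^1 = - \frac{1}{2 a + 2}.$$

Integrating with respect to $a$ gives $I(a) = - \log{\left(\frac{\sqrt{10} \sqrt{a + 1}}{4} \right)} + C$.

At $a = \frac{3}{5}$ the integrand is identically $0$, so $I(\frac{3}{5}) = 0$. The closed form gives $0$, hence $C = 0$.

Setting $a = \frac{3}{4}$:
$$I = - \frac{\log{\left(70 \right)}}{2} + 3 \log{\left(2 \right)}.$$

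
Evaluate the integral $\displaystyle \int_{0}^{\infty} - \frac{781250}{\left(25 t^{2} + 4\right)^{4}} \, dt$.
$- \frac{390625 \pi}{2048}$

Start from the standard arctangent integral
$$J(a) = \int_{0}^{\infty} - \frac{2}{a^{2} + t^{2}} \, dt = - \frac{\pi}{a}.$$

Differentiating under the integral sign with respect to $a$,
$$\frac{dJ}{da} = \int_{0}^{\infty} \frac{4 a}{\left(a^{2} + t^{2}\right)^{2}} \, dt = \frac{\pi}{a^{2}},$$
so $\int_{0}^{\infty} - \frac{2}{\left(a^{2} + t^{2}\right)^{2}} \, dt = - \frac{\pi}{2 a^{3}}$.

Repeating — each differentiation of $1/(t^2+a^2)^j$ produces $-2ja/(t^2+a^2)^{j+1}$ — and dividing through by $-2ja$ at each step yields, after $3$ differentiations in total,
$$\int_{0}^{\infty} - \frac{2}{\left(a^{2} + t^{2}\right)^{4}} \, dt = - \frac{5 \pi}{16 a^{7}}.$$

Setting $a = \frac{2}{5}$:
$$I = - \frac{390625 \pi}{2048}.$$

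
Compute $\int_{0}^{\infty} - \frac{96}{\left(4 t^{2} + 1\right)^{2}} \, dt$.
$- 12 \pi$

Recall the elementary integral
$$J(a) = \int_{0}^{\infty} - \frac{6}{a^{2} + t^{2}} \, dt = - \frac{3 \pi}{a}.$$

Differentiating under the integral sign with respect to $a$,
$$\frac{dJ}{da} = \int_{0}^{\infty} \frac{12 a}{\left(a^{2} + t^{2}\right)^{2}} \, dt = \frac{3 \pi}{a^{2}},$$
so $\int_{0}^{\infty} - \frac{6}{\left(a^{2} + t^{2}\right)^{2}} \, dt = - \frac{3 \pi}{2 a^{3}}$.

Setting $a = \frac{1}{2}$:
$$I = - 12 \pi.$$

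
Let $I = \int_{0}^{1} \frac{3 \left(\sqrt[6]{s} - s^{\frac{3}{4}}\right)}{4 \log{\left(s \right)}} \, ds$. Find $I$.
$- \frac{3 \log{\left(6 \right)}}{4} + \frac{3 \log{\left(2 \right)}}{2}$

Introduce a parameter $a$ in the exponent: let $I(a) = \int_{0}^{1} \frac{3 \left(\sqrt[6]{s} - s^{a}\right)}{4 \log{\left(s \right)}} \, ds$.

Since $\dfrac{\partial}{\partial a}\,s^{a} = s^{a} \ln s$, the $\ln s$ in the denominator cancels and
$$\frac{dI}{da} = \int_{0}^{1} - \frac{3}{4} s^{a} \, ds = - \frac{3}{4} \left[\frac{s^{a+1}}{a+1}\right]_0^1 = - \frac{3}{4 a + 4}.$$

Integrating with respect to $a$ gives $I(a) = - \frac{3 \log{\left(a + 1 \right)}}{4} - \frac{3 \log{\left(6 \right)}}{4} + \frac{3 \log{\left(7 \right)}}{4} + C$.

At $a = \frac{1}{6}$ the integrand is identically $0$, so $I(\frac{1}{6}) = 0$. The closed form gives $0$, hence $C = 0$.

Setting $a = \frac{3}{4}$:
$$I = - \frac{3 \log{\left(6 \right)}}{4} + \frac{3 \log{\left(2 \right)}}{2}.$$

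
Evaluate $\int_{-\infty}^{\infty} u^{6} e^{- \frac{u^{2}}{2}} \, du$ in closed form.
$15 \sqrt{2} \sqrt{\pi}$

Start from the elementary integral
$$J(a) = \int_{-\infty}^{\infty} e^{- a u^{2}} \, du = \frac{\sqrt{\pi}}{\sqrt{a}}.$$

Differentiating under the integral sign brings down a factor of $(-u^2)$:
$$\frac{dJ}{da} = \int_{-\infty}^{\infty} - u^{2} e^{- a u^{2}} \, du = - \frac{\sqrt{\pi}}{2 a^{\frac{3}{2}}}.$$

Repeating $3$ times in total — each differentiation brings down another $(-u^2)$ — gives
$$\frac{d^{3}J}{da^{3}} = \int_{-\infty}^{\infty} - u^{6} e^{- a u^{2}} \, du = - \frac{15 \sqrt{\pi}}{8 a^{\frac{7}{2}}},$$
and the integrand here is $(-1)^{3}$ times the target integrand, so $I = (-1)^{3}\,\frac{d^{3}J}{da^{3}} = \frac{15 \sqrt{\pi}}{8 a^{\frac{7}{2}}}$.

Setting $a = \frac{1}{2}$:
$$I = 15 \sqrt{2} \sqrt{\pi}.$$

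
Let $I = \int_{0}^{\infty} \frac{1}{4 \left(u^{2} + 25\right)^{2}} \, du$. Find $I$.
$\frac{\pi}{2000}$

Begin with the known result
$$J(a) = \int_{0}^{\infty} \frac{1}{4 \left(a^{2} + u^{2}\right)} \, du = \frac{\pi}{8 a}.$$

Differentiating under the integral sign with respect to $a$,
$$\frac{dJ}{da} = \int_{0}^{\infty} - \frac{a}{2 \left(a^{2} + u^{2}\right)^{2}} \, du = - \frac{\pi}{8 a^{2}},$$
so $\int_{0}^{\infty} \frac{1}{4 \left(a^{2} + u^{2}\right)^{2}} \, du = \frac{\pi}{16 a^{3}}$.

Setting $a = 5$:
$$I = \frac{\pi}{2000}.$$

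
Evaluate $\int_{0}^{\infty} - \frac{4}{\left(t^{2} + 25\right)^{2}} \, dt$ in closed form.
$- \frac{\pi}{125}$

Recall the elementary integral
$$J(a) = \int_{0}^{\infty} - \frac{4}{a^{2} + t^{2}} \, dt = - \frac{2 \pi}{a}.$$

Differentiating under the integral sign with respect to $a$,
$$\frac{dJ}{da} = \int_{0}^{\infty} \frac{8 a}{\left(a^{2} + t^{2}\right)^{2}} \, dt = \frac{2 \pi}{a^{2}},$$
so $\int_{0}^{\infty} - \frac{4}{\left(a^{2} + t^{2}\right)^{2}} \, dt = - \frac{\pi}{a^{3}}$.

Setting $a = 5$:
$$I = - \frac{\pi}{125}.$$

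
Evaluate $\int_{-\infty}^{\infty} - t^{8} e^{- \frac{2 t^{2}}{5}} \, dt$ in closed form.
$- \frac{65625 \sqrt{10} \sqrt{\pi}}{512}$

Begin with the known integral
$$J(a) = \int_{-\infty}^{\infty} - e^{- a t^{2}} \, dt = - \frac{\sqrt{\pi}}{\sqrt{a}}.$$

Differentiating under the integral sign brings down a factor of $(-t^2)$:
$$\frac{dJ}{da} = \int_{-\infty}^{\infty} t^{2} e^{- a t^{2}} \, dt = \frac{\sqrt{\pi}}{2 a^{\frac{3}{2}}}.$$

Repeating $4$ times in total — each differentiation brings down another $(-t^2)$ — gives
$$\frac{d^{4}J}{da^{4}} = \int_{-\infty}^{\infty} - t^{8} e^{- a t^{2}} \, dt = - \frac{105 \sqrt{\pi}}{16 a^{\frac{9}{2}}},$$
and the integrand here is exactly the target integrand, so $I = - \frac{105 \sqrt{\pi}}{16 a^{\frac{9}{2}}}$.

Setting $a = \frac{2}{5}$:
$$I = - \frac{65625 \sqrt{10} \sqrt{\pi}}{512}.$$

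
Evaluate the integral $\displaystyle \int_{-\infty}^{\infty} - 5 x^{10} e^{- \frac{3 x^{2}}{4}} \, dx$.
$- \frac{11200 \sqrt{3} \sqrt{\pi}}{27}$

Start from the elementary integral
$$J(a) = \int_{-\infty}^{\infty} - 5 e^{- a x^{2}} \, dx = - \frac{5 \sqrt{\pi}}{\sqrt{a}}.$$

Differentiating under the integral sign brings down a factor of $(-x^2)$:
$$\frac{dJ}{da} = \int_{-\infty}^{\infty} 5 x^{2} e^{- a x^{2}} \, dx = \frac{5 \sqrt{\pi}}{2 a^{\frac{3}{2}}}.$$

Repeating $5$ times in total — each differentiation brings down another $(-x^2)$ — gives
$$\frac{d^{5}J}{da^{5}} = \int_{-\infty}^{\infty} 5 x^{10} e^{- a x^{2}} \, dx = \frac{4725 \sqrt{\pi}}{32 a^{\frac{11}{2}}},$$
and the integrand here is $(-1)^{5}$ times the target integrand, so $I = (-1)^{5}\,\frac{d^{5}J}{da^{5}} = - \frac{4725 \sqrt{\pi}}{32 a^{\frac{11}{2}}}$.

Setting $a = \frac{3}{4}$:
$$I = - \frac{11200 \sqrt{3} \sqrt{\pi}}{27}.$$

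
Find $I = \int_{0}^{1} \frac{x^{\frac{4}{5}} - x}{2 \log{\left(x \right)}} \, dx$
$- \frac{\log{\left(10 \right)}}{2} + \log{\left(3 \right)}$

Introduce a parameter $a$ in the exponent: let $I(a) = \int_{0}^{1} \frac{- x + x^{a}}{2 \log{\left(x \right)}} \, dx$.

Since $\dfrac{\partial}{\partial a}\,x^{a} = x^{a} \ln x$, the $\ln x$ in the denominator cancels and
$$\frac{dI}{da} = \int_{0}^{1} \frac{1}{2} x^{a} \, dx = \frac{1}{2} \left[\frac{x^{a+1}}{a+1}\right]_0^1 = \frac{1}{2 \left(a + 1\right)}.$$

Integrating with respect to $a$ gives $I(a) = \frac{\log{\left(a + 1 \right)}}{2} - \frac{\log{\left(2 \right)}}{2} + C$.

At $a = 1$ the integrand is identically $0$, so $I(1) = 0$. The closed form gives $0$, hence $C = 0$.

Setting $a = \frac{4}{5}$:
$$I = - \frac{\log{\left(10 \right)}}{2} + \log{\left(3 \right)}.$$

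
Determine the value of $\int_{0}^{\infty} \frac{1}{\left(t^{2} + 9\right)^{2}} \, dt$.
$\frac{\pi}{108}$

Begin with the known result
$$J(a) = \int_{0}^{\infty} \frac{1}{a^{2} + t^{2}} \, dt = \frac{\pi}{2 a}.$$

Differentiating under the integral sign with respect to $a$,
$$\frac{dJ}{da} = \int_{0}^{\infty} - \frac{2 a}{\left(a^{2} + t^{2}\right)^{2}} \, dt = - \frac{\pi}{2 a^{2}},$$
so $\int_{0}^{\infty} \frac{1}{\left(a^{2} + t^{2}\right)^{2}} \, dt = \frac{\pi}{4 a^{3}}$.

Setting $a = 3$:
$$I = \frac{\pi}{108}.$$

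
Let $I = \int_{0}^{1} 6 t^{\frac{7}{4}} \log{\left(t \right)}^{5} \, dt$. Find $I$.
$- \frac{2949120}{1771561}$

Consider the simpler parametrised integral
$$J(a) = \int_{0}^{1} 6 t^{a} \, dt = \frac{6}{a + 1}.$$

Differentiating under the integral sign brings down a factor of $\ln t$:
$$\frac{dJ}{da} = \int_{0}^{1} 6 t^{a} \log{\left(t \right)} \, dt = - \frac{6}{\left(a + 1\right)^{2}}.$$

Repeating $5$ times in total — each differentiation brings down another $\ln t$ — gives
$$\frac{d^{5}J}{da^{5}} = \int_{0}^{1} 6 t^{a} \log{\left(t \right)}^{5} \, dt = - \frac{720}{\left(a + 1\right)^{6}},$$
and the integrand here is exactly the target integrand, so $I = - \frac{720}{\left(a + 1\right)^{6}}$.

Setting $a = \frac{7}{4}$:
$$I = - \frac{2949120}{1771561}.$$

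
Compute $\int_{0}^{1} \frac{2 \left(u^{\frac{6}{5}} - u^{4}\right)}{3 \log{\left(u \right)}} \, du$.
$\log{\left(\frac{55^{\frac{2}{3}}}{25} \right)}$

Introduce a parameter $a$ in the exponent: let $I(a) = \int_{0}^{1} \frac{2 \left(u^{\frac{6}{5}} - u^{a}\right)}{3 \log{\left(u \right)}} \, du$.

Since $\dfrac{\partial}{\partial a}\,u^{a} = u^{a} \ln u$, the $\ln u$ in the denominator cancels and
$$\frac{dI}{da} = \int_{0}^{1} - \frac{2}{3} u^{a} \, du = - \frac{2}{3} \left[\frac{u^{a+1}}{a+1}\right]_0^1 = - \frac{2}{3 a + 3}.$$

Integrating with respect to $a$ gives $I(a) = - \frac{2 \log{\left(a + 1 \right)}}{3} - \frac{2 \log{\left(5 \right)}}{3} + \frac{2 \log{\left(11 \right)}}{3} + C$.

At $a = \frac{6}{5}$ the integrand is identically $0$, so $I(\frac{6}{5}) = 0$. The closed form gives $0$, hence $C = 0$.

Setting $a = 4$:
$$I = \log{\left(\frac{55^{\frac{2}{3}}}{25} \right)}.$$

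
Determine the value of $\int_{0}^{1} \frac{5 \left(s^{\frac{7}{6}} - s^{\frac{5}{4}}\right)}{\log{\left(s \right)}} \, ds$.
$\log{\left(\frac{11881376}{14348907} \right)}$

Replace the exponent $\frac{7}{6}$ by a parameter $a$: let $I(a) = \int_{0}^{1} \frac{5 \left(- s^{\frac{5}{4}} + s^{a}\right)}{\log{\left(s \right)}} \, ds$.

Since $\dfrac{\partial}{\partial a}\,s^{a} = s^{a} \ln s$, the $\ln s$ in the denominator cancels and
$$\frac{dI}{da} = \int_{0}^{1} 5 s^{a} \, ds = 5 \left[\frac{s^{a+1}}{a+1}\right]_0^1 = \frac{5}{a + 1}.$$

Integrating with respect to $a$ gives $I(a) = \log{\left(\frac{1024 \left(a + 1\right)^{5}}{59049} \right)} + C$.

At $a = \frac{5}{4}$ the integrand is identically $0$, so $I(\frac{5}{4}) = 0$. The closed form gives $0$, hence $C = 0$.

Setting $a = \frac{7}{6}$:
$$I = \log{\left(\frac{11881376}{14348907} \right)}.$$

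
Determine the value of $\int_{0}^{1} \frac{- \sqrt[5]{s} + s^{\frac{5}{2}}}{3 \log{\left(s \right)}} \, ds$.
$\log{\left(\frac{\sqrt[3]{630}}{6} \right)}$

Replace the exponent $\frac{1}{5}$ by a parameter $a$: let $I(a) = \int_{0}^{1} \frac{s^{\frac{5}{2}} - s^{a}}{3 \log{\left(s \right)}} \, ds$.

Since $\dfrac{\partial}{\partial a}\,s^{a} = s^{a} \ln s$, the $\ln s$ in the denominator cancels and
$$\frac{dI}{da} = \int_{0}^{1} - \frac{1}{3} s^{a} \, ds = - \frac{1}{3} \left[\frac{s^{a+1}}{a+1}\right]_0^1 = - \frac{1}{3 a + 3}.$$

Integrating with respect to $a$ gives $I(a) = - \frac{\log{\left(a + 1 \right)}}{3} - \frac{\log{\left(2 \right)}}{3} + \frac{\log{\left(7 \right)}}{3} + C$.

At $a = \frac{5}{2}$ the integrand is identically $0$, so $I(\frac{5}{2}) = 0$. The closed form gives $0$, hence $C = 0$.

Setting $a = \frac{1}{5}$:
$$I = \log{\left(\frac{\sqrt[3]{630}}{6} \right)}.$$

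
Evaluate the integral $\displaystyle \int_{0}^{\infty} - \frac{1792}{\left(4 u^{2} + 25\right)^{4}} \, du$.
$- \frac{28 \pi}{15625}$

Begin with the known result
$$J(a) = \int_{0}^{\infty} - \frac{7}{a^{2} + u^{2}} \, du = - \frac{7 \pi}{2 a}.$$

Differentiating under the integral sign with respect to $a$,
$$\frac{dJ}{da} = \int_{0}^{\infty} \frac{14 a}{\left(a^{2} + u^{2}\right)^{2}} \, du = \frac{7 \pi}{2 a^{2}},$$
so $\int_{0}^{\infty} - \frac{7}{\left(a^{2} + u^{2}\right)^{2}} \, du = - \frac{7 \pi}{4 a^{3}}$.

Repeating — each differentiation of $1/(u^2+a^2)^j$ produces $-2ja/(u^2+a^2)^{j+1}$ — and dividing through by $-2ja$ at each step yields, after $3$ differentiations in total,
$$\int_{0}^{\infty} - \frac{7}{\left(a^{2} + u^{2}\right)^{4}} \, du = - \frac{35 \pi}{32 a^{7}}.$$

Setting $a = \frac{5}{2}$:
$$I = - \frac{28 \pi}{15625}.$$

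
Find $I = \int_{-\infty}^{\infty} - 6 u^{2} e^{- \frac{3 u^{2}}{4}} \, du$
$- \frac{8 \sqrt{3} \sqrt{\pi}}{3}$

Consider the simpler parametrised integral
$$J(a) = \int_{-\infty}^{\infty} - 6 e^{- a u^{2}} \, du = - \frac{6 \sqrt{\pi}}{\sqrt{a}}.$$

Differentiating under the integral sign brings down a factor of $(-u^2)$:
$$\frac{dJ}{da} = \int_{-\infty}^{\infty} 6 u^{2} e^{- a u^{2}} \, du = \frac{3 \sqrt{\pi}}{a^{\frac{3}{2}}}.$$

The integral on the left is $-I$, so $I = - \frac{3 \sqrt{\pi}}{a^{\frac{3}{2}}}$.

Setting $a = \frac{3}{4}$:
$$I = - \frac{8 \sqrt{3} \sqrt{\pi}}{3}.$$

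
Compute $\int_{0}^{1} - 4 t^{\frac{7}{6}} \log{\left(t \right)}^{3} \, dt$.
$\frac{31104}{28561}$

Start from the elementary integral
$$J(a) = \int_{0}^{1} - 4 t^{a} \, dt = - \frac{4}{a + 1}.$$

Differentiating under the integral sign brings down a factor of $\ln t$:
$$\frac{dJ}{da} = \int_{0}^{1} - 4 t^{a} \log{\left(t \right)} \, dt = \frac{4}{\left(a + 1\right)^{2}}.$$

Repeating $3$ times in total — each differentiation brings down another $\ln t$ — gives
$$\frac{d^{3}J}{da^{3}} = \int_{0}^{1} - 4 t^{a} \log{\left(t \right)}^{3} \, dt = \frac{24}{\left(a + 1\right)^{4}},$$
and the integrand here is exactly the target integrand, so $I = \frac{24}{\left(a + 1\right)^{4}}$.

Setting $a = \frac{7}{6}$:
$$I = \frac{31104}{28561}.$$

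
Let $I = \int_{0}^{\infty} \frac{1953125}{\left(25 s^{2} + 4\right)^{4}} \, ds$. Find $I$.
$\frac{1953125 \pi}{4096}$

Begin with the known result
$$J(a) = \int_{0}^{\infty} \frac{5}{a^{2} + s^{2}} \, ds = \frac{5 \pi}{2 a}.$$

Differentiating under the integral sign with respect to $a$,
$$\frac{dJ}{da} = \int_{0}^{\infty} - \frac{10 a}{\left(a^{2} + s^{2}\right)^{2}} \, ds = - \frac{5 \pi}{2 a^{2}},$$
so $\int_{0}^{\infty} \frac{5}{\left(a^{2} + s^{2}\right)^{2}} \, ds = \frac{5 \pi}{4 a^{3}}$.

Repeating — each differentiation of $1/(s^2+a^2)^j$ produces $-2ja/(s^2+a^2)^{j+1}$ — and dividing through by $-2ja$ at each step yields, after $3$ differentiations in total,
$$\int_{0}^{\infty} \frac{5}{\left(a^{2} + s^{2}\right)^{4}} \, ds = \frac{25 \pi}{32 a^{7}}.$$

Setting $a = \frac{2}{5}$:
$$I = \frac{1953125 \pi}{4096}.$$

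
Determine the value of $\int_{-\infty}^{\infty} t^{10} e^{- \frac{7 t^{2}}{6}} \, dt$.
$\frac{32805 \sqrt{42} \sqrt{\pi}}{16807}$

Begin with the known integral
$$J(a) = \int_{-\infty}^{\infty} e^{- a t^{2}} \, dt = \frac{\sqrt{\pi}}{\sqrt{a}}.$$

Differentiating under the integral sign brings down a factor of $(-t^2)$:
$$\frac{dJ}{da} = \int_{-\infty}^{\infty} - t^{2} e^{- a t^{2}} \, dt = - \frac{\sqrt{\pi}}{2 a^{\frac{3}{2}}}.$$

Repeating $5$ times in total — each differentiation brings down another $(-t^2)$ — gives
$$\frac{d^{5}J}{da^{5}} = \int_{-\infty}^{\infty} - t^{10} e^{- a t^{2}} \, dt = - \frac{945 \sqrt{\pi}}{32 a^{\frac{11}{2}}},$$
and the integrand here is $(-1)^{5}$ times the target integrand, so $I = (-1)^{5}\,\frac{d^{5}J}{da^{5}} = \frac{945 \sqrt{\pi}}{32 a^{\frac{11}{2}}}$.

Setting $a = \frac{7}{6}$:
$$I = \frac{32805 \sqrt{42} \sqrt{\pi}}{16807}.$$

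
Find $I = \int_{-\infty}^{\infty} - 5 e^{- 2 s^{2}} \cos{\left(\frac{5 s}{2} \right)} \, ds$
$- \frac{5 \sqrt{2} \sqrt{\pi}}{2 e^{\frac{25}{32}}}$

Let $b$ denote the cosine frequency and define $I(b) = \int_{-\infty}^{\infty} - 5 e^{- 2 s^{2}} \cos{\left(b s \right)} \, ds$.

Differentiating under the integral sign,
$$I'(b) = \int_{-\infty}^{\infty} 5 s e^{- 2 s^{2}} \sin{\left(b s \right)} \, ds.$$

Integrate $\int_{-\infty}^{\infty} s \sin(b s)\, e^{- 2 s^{2}}\, ds$ by parts with $u = \sin(b s)$ and $dv = s\, e^{- 2 s^{2}}\, ds$, giving $v = - \frac{e^{- 2 s^{2}}}{4}$. The boundary term vanishes and
$$\int_{-\infty}^{\infty} s \sin(b s)\, e^{- 2 s^{2}}\, ds = \frac{b}{4} \int_{-\infty}^{\infty} \cos(b s)\, e^{- 2 s^{2}}\, ds,$$
so $I'(b) = - \frac{b}{4}\, I(b)$.

This is a separable first-order ODE; solving with the initial condition $I(0) = \int_{-\infty}^{\infty} - 5 e^{- 2 s^{2}}\,ds = - \frac{5 \sqrt{2} \sqrt{\pi}}{2}$ gives
$$I(b) = - \frac{5 \sqrt{2} \sqrt{\pi} e^{- \frac{b^{2}}{8}}}{2}.$$

Setting $b = \frac{5}{2}$:
$$I = - \frac{5 \sqrt{2} \sqrt{\pi}}{2 e^{\frac{25}{32}}}.$$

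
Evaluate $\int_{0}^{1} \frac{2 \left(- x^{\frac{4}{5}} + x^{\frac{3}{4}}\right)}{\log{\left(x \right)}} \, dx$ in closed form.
$\log{\left(\frac{1225}{1296} \right)}$

Consider the one-parameter family: let $I(a) = \int_{0}^{1} \frac{2 \left(- x^{\frac{4}{5}} + x^{a}\right)}{\log{\left(x \right)}} \, dx$.

Since $\dfrac{\partial}{\partial a}\,x^{a} = x^{a} \ln x$, the $\ln x$ in the denominator cancels and
$$\frac{dI}{da} = \int_{0}^{1} 2 x^{a} \, dx = 2 \left[\frac{x^{a+1}}{a+1}\right]_0^1 = \frac{2}{a + 1}.$$

Integrating with respect to $a$ gives $I(a) = \log{\left(\frac{25 \left(a + 1\right)^{2}}{81} \right)} + C$.

At $a = \frac{4}{5}$ the integrand is identically $0$, so $I(\frac{4}{5}) = 0$. The closed form gives $0$, hence $C = 0$.

Setting $a = \frac{3}{4}$:
$$I = \log{\left(\frac{1225}{1296} \right)}.$$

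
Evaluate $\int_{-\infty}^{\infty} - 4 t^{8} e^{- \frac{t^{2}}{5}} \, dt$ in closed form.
$- \frac{65625 \sqrt{5} \sqrt{\pi}}{4}$

Start from the elementary integral
$$J(a) = \int_{-\infty}^{\infty} - 4 e^{- a t^{2}} \, dt = - \frac{4 \sqrt{\pi}}{\sqrt{a}}.$$

Differentiating under the integral sign brings down a factor of $(-t^2)$:
$$\frac{dJ}{da} = \int_{-\infty}^{\infty} 4 t^{2} e^{- a t^{2}} \, dt = \frac{2 \sqrt{\pi}}{a^{\frac{3}{2}}}.$$

Repeating $4$ times in total — each differentiation brings down another $(-t^2)$ — gives
$$\frac{d^{4}J}{da^{4}} = \int_{-\infty}^{\infty} - 4 t^{8} e^{- a t^{2}} \, dt = - \frac{105 \sqrt{\pi}}{4 a^{\frac{9}{2}}},$$
and the integrand here is exactly the target integrand, so $I = - \frac{105 \sqrt{\pi}}{4 a^{\frac{9}{2}}}$.

Setting $a = \frac{1}{5}$:
$$I = - \frac{65625 \sqrt{5} \sqrt{\pi}}{4}.$$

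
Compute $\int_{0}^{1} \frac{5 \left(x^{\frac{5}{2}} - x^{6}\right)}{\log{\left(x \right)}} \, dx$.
$- \log{\left(32 \right)}$

Consider the one-parameter family: let $I(a) = \int_{0}^{1} \frac{5 \left(x^{\frac{5}{2}} - x^{a}\right)}{\log{\left(x \right)}} \, dx$.

Since $\dfrac{\partial}{\partial a}\,x^{a} = x^{a} \ln x$, the $\ln x$ in the denominator cancels and
$$\frac{dI}{da} = \int_{0}^{1} -5 x^{a} \, dx = -5 \left[\frac{x^{a+1}}{a+1}\right]_0^1 = - \frac{5}{a + 1}.$$

Integrating with respect to $a$ gives $I(a) = - \log{\left(\frac{32 \left(a + 1\right)^{5}}{16807} \right)} + C$.

At $a = \frac{5}{2}$ the integrand is identically $0$, so $I(\frac{5}{2}) = 0$. The closed form gives $0$, hence $C = 0$.

Setting $a = 6$:
$$I = - \log{\left(32 \right)}.$$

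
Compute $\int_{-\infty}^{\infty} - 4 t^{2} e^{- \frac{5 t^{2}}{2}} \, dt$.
$- \frac{4 \sqrt{10} \sqrt{\pi}}{25}$

Begin with the known integral
$$J(a) = \int_{-\infty}^{\infty} - 4 e^{- a t^{2}} \, dt = - \frac{4 \sqrt{\pi}}{\sqrt{a}}.$$

Differentiating under the integral sign brings down a factor of $(-t^2)$:
$$\frac{dJ}{da} = \int_{-\infty}^{\infty} 4 t^{2} e^{- a t^{2}} \, dt = \frac{2 \sqrt{\pi}}{a^{\frac{3}{2}}}.$$

The integral on the left is $-I$, so $I = - \frac{2 \sqrt{\pi}}{a^{\frac{3}{2}}}$.

Setting $a = \frac{5}{2}$:
$$I = - \frac{4 \sqrt{10} \sqrt{\pi}}{25}.$$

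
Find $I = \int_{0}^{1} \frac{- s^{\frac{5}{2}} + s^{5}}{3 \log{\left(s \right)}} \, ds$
$- \frac{\log{\left(7 \right)}}{3} + \frac{\log{\left(2 \right)}}{3} + \frac{\log{\left(6 \right)}}{3}$

Introduce a parameter $a$ in the exponent: let $I(a) = \int_{0}^{1} \frac{- s^{\frac{5}{2}} + s^{a}}{3 \log{\left(s \right)}} \, ds$.

Since $\dfrac{\partial}{\partial a}\,s^{a} = s^{a} \ln s$, the $\ln s$ in the denominator cancels and
$$\frac{dI}{da} = \int_{0}^{1} \frac{1}{3} s^{a} \, ds = \frac{1}{3} \left[\frac{s^{a+1}}{a+1}\right]_0^1 = \frac{1}{3 \left(a + 1\right)}.$$

Integrating with respect to $a$ gives $I(a) = \frac{\log{\left(a + 1 \right)}}{3} - \frac{\log{\left(7 \right)}}{3} + \frac{\log{\left(2 \right)}}{3} + C$.

At $a = \frac{5}{2}$ the integrand is identically $0$, so $I(\frac{5}{2}) = 0$. The closed form gives $0$, hence $C = 0$.

Setting $a = 5$:
$$I = - \frac{\log{\left(7 \right)}}{3} + \frac{\log{\left(2 \right)}}{3} + \frac{\log{\left(6 \right)}}{3}.$$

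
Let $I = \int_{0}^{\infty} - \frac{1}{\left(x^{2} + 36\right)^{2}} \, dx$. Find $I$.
$- \frac{\pi}{864}$

Start from the standard arctangent integral
$$J(a) = \int_{0}^{\infty} - \frac{1}{a^{2} + x^{2}} \, dx = - \frac{\pi}{2 a}.$$

Differentiating under the integral sign with respect to $a$,
$$\frac{dJ}{da} = \int_{0}^{\infty} \frac{2 a}{\left(a^{2} + x^{2}\right)^{2}} \, dx = \frac{\pi}{2 a^{2}},$$
so $\int_{0}^{\infty} - \frac{1}{\left(a^{2} + x^{2}\right)^{2}} \, dx = - \frac{\pi}{4 a^{3}}$.

Setting $a = 6$:
$$I = - \frac{\pi}{864}.$$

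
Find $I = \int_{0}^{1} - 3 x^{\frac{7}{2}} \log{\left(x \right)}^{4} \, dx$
$- \frac{256}{6561}$

Start from the elementary integral
$$J(a) = \int_{0}^{1} - 3 x^{a} \, dx = - \frac{3}{a + 1}.$$

Differentiating under the integral sign brings down a factor of $\ln x$:
$$\frac{dJ}{da} = \int_{0}^{1} - 3 x^{a} \log{\left(x \right)} \, dx = \frac{3}{\left(a + 1\right)^{2}}.$$

Repeating $4$ times in total — each differentiation brings down another $\ln x$ — gives
$$\frac{d^{4}J}{da^{4}} = \int_{0}^{1} - 3 x^{a} \log{\left(x \right)}^{4} \, dx = - \frac{72}{\left(a + 1\right)^{5}},$$
and the integrand here is exactly the target integrand, so $I = - \frac{72}{\left(a + 1\right)^{5}}$.

Setting $a = \frac{7}{2}$:
$$I = - \frac{256}{6561}.$$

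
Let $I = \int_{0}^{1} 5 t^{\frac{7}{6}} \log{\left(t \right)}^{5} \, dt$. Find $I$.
$- \frac{27993600}{4826809}$

Begin with the known integral
$$J(a) = \int_{0}^{1} 5 t^{a} \, dt = \frac{5}{a + 1}.$$

Differentiating under the integral sign brings down a factor of $\ln t$:
$$\frac{dJ}{da} = \int_{0}^{1} 5 t^{a} \log{\left(t \right)} \, dt = - \frac{5}{\left(a + 1\right)^{2}}.$$

Repeating $5$ times in total — each differentiation brings down another $\ln t$ — gives
$$\frac{d^{5}J}{da^{5}} = \int_{0}^{1} 5 t^{a} \log{\left(t \right)}^{5} \, dt = - \frac{600}{\left(a + 1\right)^{6}},$$
and the integrand here is exactly the target integrand, so $I = - \frac{600}{\left(a + 1\right)^{6}}$.

Setting $a = \frac{7}{6}$:
$$I = - \frac{27993600}{4826809}.$$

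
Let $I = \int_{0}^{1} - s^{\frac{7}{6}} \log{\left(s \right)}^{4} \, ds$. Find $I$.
$- \frac{186624}{371293}$

Consider the simpler parametrised integral
$$J(a) = \int_{0}^{1} - s^{a} \, ds = - \frac{1}{a + 1}.$$

Differentiating under the integral sign brings down a factor of $\ln s$:
$$\frac{dJ}{da} = \int_{0}^{1} - s^{a} \log{\left(s \right)} \, ds = \frac{1}{\left(a + 1\right)^{2}}.$$

Repeating $4$ times in total — each differentiation brings down another $\ln s$ — gives
$$\frac{d^{4}J}{da^{4}} = \int_{0}^{1} - s^{a} \log{\left(s \right)}^{4} \, ds = - \frac{24}{\left(a + 1\right)^{5}},$$
and the integrand here is exactly the target integrand, so $I = - \frac{24}{\left(a + 1\right)^{5}}$.

Setting $a = \frac{7}{6}$:
$$I = - \frac{186624}{371293}.$$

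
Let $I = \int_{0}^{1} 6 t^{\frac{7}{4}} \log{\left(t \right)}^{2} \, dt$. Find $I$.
$\frac{768}{1331}$

Begin with the known integral
$$J(a) = \int_{0}^{1} 6 t^{a} \, dt = \frac{6}{a + 1}.$$

Differentiating under the integral sign brings down a factor of $\ln t$:
$$\frac{dJ}{da} = \int_{0}^{1} 6 t^{a} \log{\left(t \right)} \, dt = - \frac{6}{\left(a + 1\right)^{2}}.$$

Repeating twice in total — each differentiation brings down another $\ln t$ — gives
$$\frac{d^{2}J}{da^{2}} = \int_{0}^{1} 6 t^{a} \log{\left(t \right)}^{2} \, dt = \frac{12}{\left(a + 1\right)^{3}},$$
and the integrand here is exactly the target integrand, so $I = \frac{12}{\left(a + 1\right)^{3}}$.

Setting $a = \frac{7}{4}$:
$$I = \frac{768}{1331}.$$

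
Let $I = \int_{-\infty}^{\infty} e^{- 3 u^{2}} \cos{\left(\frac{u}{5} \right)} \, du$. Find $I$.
$\frac{\sqrt{3} \sqrt{\pi}}{3 e^{\frac{1}{300}}}$

Define $I(b) = \int_{-\infty}^{\infty} e^{- 3 u^{2}} \cos{\left(b u \right)} \, du$.

Differentiating under the integral sign,
$$I'(b) = \int_{-\infty}^{\infty} - u e^{- 3 u^{2}} \sin{\left(b u \right)} \, du.$$

Integrate $\int_{-\infty}^{\infty} u \sin(b u)\, e^{- 3 u^{2}}\, du$ by parts with $w = \sin(b u)$ and $dv = u\, e^{- 3 u^{2}}\, du$, giving $v = - \frac{e^{- 3 u^{2}}}{6}$. The boundary term vanishes and
$$\int_{-\infty}^{\infty} u \sin(b u)\, e^{- 3 u^{2}}\, du = \frac{b}{6} \int_{-\infty}^{\infty} \cos(b u)\, e^{- 3 u^{2}}\, du,$$
so $I'(b) = - \frac{b}{6}\, I(b)$.

This is a separable first-order ODE; solving with the initial condition $I(0) = \int_{-\infty}^{\infty} e^{- 3 u^{2}}\,du = \frac{\sqrt{3} \sqrt{\pi}}{3}$ gives
$$I(b) = \frac{\sqrt{3} \sqrt{\pi} e^{- \frac{b^{2}}{12}}}{3}.$$

Setting $b = \frac{1}{5}$:
$$I = \frac{\sqrt{3} \sqrt{\pi}}{3 e^{\frac{1}{300}}}.$$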